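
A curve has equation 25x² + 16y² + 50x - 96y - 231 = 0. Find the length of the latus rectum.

32/5

Group the x- and y-terms: 25(x² + 2x) + 16(y² - 6y) = 231
Complete the square: 25(x + 1)² + 16(y - 3)² = 231 + 25 + 144 = 400
Dividing both sides by 400: (x + 1)²/16 + (y - 3)²/25 = 1
Ellipse, center (-1, 3), major axis vertical; a² = 25, b² = 16.
Latus rectum length = 2b²/a = 2·16/5 = 32/5.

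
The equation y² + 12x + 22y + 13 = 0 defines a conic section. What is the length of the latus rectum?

Only y is squared. Complete the square in y: (y + 11)² = -12(x - 9).
Vertex (9, -11); 4p = -12 so p = -3. Opens left.
Latus rectum length = |4p| = 12.

12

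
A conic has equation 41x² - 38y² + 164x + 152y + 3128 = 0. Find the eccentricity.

41(x² + 4x) -38(y² - 4y) = -3128
Complete the square: 41(x + 2)² -38(y - 2)² = -3128 + 164 - 152 = -3116
Dividing both sides by -3116: (y - 2)²/82 - (x + 2)²/76 = 1
Hyperbola, center (-2, 2), transverse axis vertical; a² = 82, b² = 76.
c² = a² + b² = 158, so c = √158.
e = c/a = √158/√82 = √3239/41.

e = √3239/41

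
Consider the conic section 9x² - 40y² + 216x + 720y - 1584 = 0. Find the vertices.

(-12, 6) and (-12, 12)

9(x² + 24x) -40(y² - 18y) = 1584
Complete the square in x and y: 9(x + 12)² -40(y - 9)² = 1584 + 1296 - 3240 = -360
Divide through by -360 to get (y - 9)²/9 - (x + 12)²/40 = 1.
Hyperbola, center (-12, 9), transverse axis vertical; a² = 9, b² = 40.
a = 3. Vertices at (h, k ± a).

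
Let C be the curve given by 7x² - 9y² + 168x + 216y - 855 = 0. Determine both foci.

(-24, 12) and (0, 12)

Group: 7(x² + 24x) -9(y² - 24y) = 855
7(x + 12)² -9(y - 12)² = 855 + 1008 - 1296 = 567
Divide by 567: (x + 12)²/81 - (y - 12)²/63 = 1
Hyperbola, center (-12, 12), transverse axis horizontal; a² = 81, b² = 63.
c² = a² + b² = 81 + 63 = 144, so c = 12.
Foci lie on the horizontal axis through the center: (h ± c, k).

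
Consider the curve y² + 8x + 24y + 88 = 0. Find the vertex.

Only y is squared. Complete the square in y: (y + 12)² = -8(x - 7).
Vertex (7, -12); 4p = -8 so p = -2. Opens left.

(7, -12)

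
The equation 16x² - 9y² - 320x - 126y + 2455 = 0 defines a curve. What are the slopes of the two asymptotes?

4/3 and -4/3

Rearranging, 16(x² - 20x) -9(y² + 14y) = -2455.
Completing the square gives 16(x - 10)² -9(y + 7)² = -2455 + 1600 - 441 = -1296.
Dividing both sides by -1296: (y + 7)²/144 - (x - 10)²/81 = 1
Hyperbola, center (10, -7), transverse axis vertical; a² = 144, b² = 81.
For a vertical hyperbola the asymptotes have slope ±a/b.
Here that is ±12/9 = ±4/3.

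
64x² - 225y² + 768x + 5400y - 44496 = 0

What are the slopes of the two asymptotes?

8/15 and -8/15

Collect terms: 64(x² + 12x) -225(y² - 24y) = 44496
Complete the square: 64(x + 6)² -225(y - 12)² = 44496 + 2304 - 32400 = 14400
Dividing both sides by 14400: (x + 6)²/225 - (y - 12)²/64 = 1
Hyperbola, center (-6, 12), transverse axis horizontal; a² = 225, b² = 64.
For a horizontal hyperbola the asymptotes have slope ±b/a.
Here that is ±8/15.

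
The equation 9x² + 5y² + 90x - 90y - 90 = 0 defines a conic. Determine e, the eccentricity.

e = 2/3

Group the x- and y-terms: 9(x² + 10x) + 5(y² - 18y) = 90
Complete the square in x and y: 9(x + 5)² + 5(y - 9)² = 90 + 225 + 405 = 720
Divide through by 720 to get (x + 5)²/80 + (y - 9)²/144 = 1.
Ellipse, center (-5, 9), major axis vertical; a² = 144, b² = 80.
c² = a² - b² = 64, so c = 8.
e = c/a = 8/12 = 2/3.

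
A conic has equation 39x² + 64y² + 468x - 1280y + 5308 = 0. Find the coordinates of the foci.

Collect terms: 39(x² + 12x) + 64(y² - 20y) = -5308
Complete the square: 39(x + 6)² + 64(y - 10)² = -5308 + 1404 + 6400 = 2496
Dividing both sides by 2496: (x + 6)²/64 + (y - 10)²/39 = 1
Ellipse, center (-6, 10), major axis horizontal; a² = 64, b² = 39.
c² = a² - b² = 64 - 39 = 25, so c = 5.
Foci lie on the horizontal axis through the center: (h ± c, k).

(-11, 10) and (-1, 10)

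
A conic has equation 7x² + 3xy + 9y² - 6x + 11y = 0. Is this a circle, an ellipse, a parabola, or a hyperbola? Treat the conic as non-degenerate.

ellipse

A = 7, B = 3, C = 9.
Discriminant B² − 4AC = 3² − 4·7·9 = -243.
B² − 4AC < 0 ⇒ ellipse.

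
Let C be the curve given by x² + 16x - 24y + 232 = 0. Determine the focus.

Only x is squared. Complete the square in x: (x + 8)² = 24(y - 7).
Vertex (-8, 7); 4p = 24 so p = 6. Opens up.
Focus is p units from the vertex along the axis: (h, k + p).

(-8, 13)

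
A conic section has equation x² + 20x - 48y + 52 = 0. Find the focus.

(-10, 11)

Only x is squared. Complete the square in x: (x + 10)² = 48(y + 1).
Vertex (-10, -1); 4p = 48 so p = 12. Opens up.
Focus is p units from the vertex along the axis: (h, k + p).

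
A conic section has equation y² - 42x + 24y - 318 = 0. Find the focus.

(-1/2, -12)

Only y is squared. Complete the square in y: (y + 12)² = 42(x + 11).
Vertex (-11, -12); 4p = 42 so p = 21/2. Opens right.
Focus is p units from the vertex along the axis: (h + p, k).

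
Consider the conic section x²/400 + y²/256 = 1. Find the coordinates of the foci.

(-12, 0) and (12, 0)

Center (0, 0). The larger denominator 400 sits under the x-term, so the major axis is horizontal; a² = 400, b² = 256.
c² = a² - b² = 400 - 256 = 144, so c = 12.
Foci lie on the horizontal axis through the center: (h ± c, k).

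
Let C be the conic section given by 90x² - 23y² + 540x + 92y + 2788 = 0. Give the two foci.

(-3, 2 - √113) and (-3, 2 + √113)

Collect terms: 90(x² + 6x) -23(y² - 4y) = -2788
Complete the square: 90(x + 3)² -23(y - 2)² = -2788 + 810 - 92 = -2070
Dividing both sides by -2070: (y - 2)²/90 - (x + 3)²/23 = 1
Hyperbola, center (-3, 2), transverse axis vertical; a² = 90, b² = 23.
c² = a² + b² = 90 + 23 = 113, so c = √113.
Foci lie on the vertical axis through the center: (h, k ± c).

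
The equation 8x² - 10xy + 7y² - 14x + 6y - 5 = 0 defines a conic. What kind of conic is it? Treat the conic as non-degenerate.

ellipse

A = 8, B = -10, C = 7.
Discriminant B² − 4AC = (-10)² − 4·8·7 = -124.
B² − 4AC < 0 ⇒ ellipse.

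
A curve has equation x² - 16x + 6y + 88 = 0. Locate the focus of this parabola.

Only x is squared. Complete the square in x: (x - 8)² = -6(y + 4).
Vertex (8, -4); 4p = -6 so p = -3/2. Opens down.
Focus is p units from the vertex along the axis: (h, k + p).

(8, -11/2)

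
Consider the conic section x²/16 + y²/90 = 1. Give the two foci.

Center (0, 0). The larger denominator 90 sits under the y-term, so the major axis is vertical; a² = 90, b² = 16.
c² = a² - b² = 90 - 16 = 74, so c = √74.
Foci lie on the vertical axis through the center: (h, k ± c).

(0, 0 - √74) and (0, 0 + √74)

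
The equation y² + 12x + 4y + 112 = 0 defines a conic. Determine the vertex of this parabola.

(-9, -2)

Only y is squared. Complete the square in y: (y + 2)² = -12(x + 9).
Vertex (-9, -2); 4p = -12 so p = -3. Opens left.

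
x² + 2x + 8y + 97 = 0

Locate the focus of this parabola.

Only x is squared. Complete the square in x: (x + 1)² = -8(y + 12).
Vertex (-1, -12); 4p = -8 so p = -2. Opens down.
Focus is p units from the vertex along the axis: (h, k + p).

(-1, -14)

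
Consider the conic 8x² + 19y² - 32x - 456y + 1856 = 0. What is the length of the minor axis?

8√3

Collect terms: 8(x² - 4x) + 19(y² - 24y) = -1856
Completing the square gives 8(x - 2)² + 19(y - 12)² = -1856 + 32 + 2736 = 912.
Dividing both sides by 912: (x - 2)²/114 + (y - 12)²/48 = 1
Ellipse, center (2, 12), major axis horizontal; a² = 114, b² = 48.
b² = 48 so b = 4√3; the minor axis has length 2b = 8√3.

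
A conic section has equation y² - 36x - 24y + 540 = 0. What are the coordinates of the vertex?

Only y is squared. Complete the square in y: (y - 12)² = 36(x - 11).
Vertex (11, 12); 4p = 36 so p = 9. Opens right.

(11, 12)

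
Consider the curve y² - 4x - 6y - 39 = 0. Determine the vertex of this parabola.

Only y is squared. Complete the square in y: (y - 3)² = 4(x + 12).
Vertex (-12, 3); 4p = 4 so p = 1. Opens right.

(-12, 3)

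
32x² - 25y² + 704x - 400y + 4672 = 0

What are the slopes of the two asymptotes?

32(x² + 22x) -25(y² + 16y) = -4672
Complete the square in x and y: 32(x + 11)² -25(y + 8)² = -4672 + 3872 - 1600 = -2400
Divide by -2400: (y + 8)²/96 - (x + 11)²/75 = 1
Hyperbola, center (-11, -8), transverse axis vertical; a² = 96, b² = 75.
For a vertical hyperbola the asymptotes have slope ±a/b.
Here that is ±4√6/5√3 = ±4√2/5.

4√2/5 and -4√2/5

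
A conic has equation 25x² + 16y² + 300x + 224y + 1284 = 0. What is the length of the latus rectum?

32/5

Collect terms: 25(x² + 12x) + 16(y² + 14y) = -1284
Complete the square: 25(x + 6)² + 16(y + 7)² = -1284 + 900 + 784 = 400
Dividing both sides by 400: (x + 6)²/16 + (y + 7)²/25 = 1
Ellipse, center (-6, -7), major axis vertical; a² = 25, b² = 16.
Latus rectum length = 2b²/a = 2·16/5 = 32/5.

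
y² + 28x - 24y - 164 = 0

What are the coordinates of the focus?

Only y is squared. Complete the square in y: (y - 12)² = -28(x - 11).
Vertex (11, 12); 4p = -28 so p = -7. Opens left.
Focus is p units from the vertex along the axis: (h + p, k).

(4, 12)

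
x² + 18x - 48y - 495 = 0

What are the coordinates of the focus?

Only x is squared. Complete the square in x: (x + 9)² = 48(y + 12).
Vertex (-9, -12); 4p = 48 so p = 12. Opens up.
Focus is p units from the vertex along the axis: (h, k + p).

(-9, 0)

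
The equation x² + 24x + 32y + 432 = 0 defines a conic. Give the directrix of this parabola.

Only x is squared. Complete the square in x: (x + 12)² = -32(y + 9).
Vertex (-12, -9); 4p = -32 so p = -8. Opens down.
Directrix is the horizontal line y = k − p = -9 − (-8) = -1.

y = -1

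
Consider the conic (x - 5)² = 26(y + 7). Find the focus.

(5, -1/2)

Vertex (5, -7); 4p = 26 so p = 13/2. Opens up.
Focus is p units from the vertex along the axis: (h, k + p).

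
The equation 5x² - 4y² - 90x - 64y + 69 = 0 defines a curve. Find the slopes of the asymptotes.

√5/2 and -√5/2

Group the x- and y-terms: 5(x² - 18x) -4(y² + 16y) = -69
5(x - 9)² -4(y + 8)² = -69 + 405 - 256 = 80
Divide through by 80 to get (x - 9)²/16 - (y + 8)²/20 = 1.
Hyperbola, center (9, -8), transverse axis horizontal; a² = 16, b² = 20.
For a horizontal hyperbola the asymptotes have slope ±b/a.
Here that is ±2√5/4 = ±√5/2.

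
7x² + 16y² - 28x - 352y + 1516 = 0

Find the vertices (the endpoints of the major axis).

Group: 7(x² - 4x) + 16(y² - 22y) = -1516
7(x - 2)² + 16(y - 11)² = -1516 + 28 + 1936 = 448
Divide through by 448 to get (x - 2)²/64 + (y - 11)²/28 = 1.
Ellipse, center (2, 11), major axis horizontal; a² = 64, b² = 28.
a = 8. Vertices at (h ± a, k).

(-6, 11) and (10, 11)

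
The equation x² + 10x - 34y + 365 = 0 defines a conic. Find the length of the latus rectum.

Only x is squared. Complete the square in x: (x + 5)² = 34(y - 10).
Vertex (-5, 10); 4p = 34 so p = 17/2. Opens up.
Latus rectum length = |4p| = 34.

34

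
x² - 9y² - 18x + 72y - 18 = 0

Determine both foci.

Collect terms: (x² - 18x) -9(y² - 8y) = 18
Completing the square gives (x - 9)² -9(y - 4)² = 18 + 81 - 144 = -45.
Divide by -45: (y - 4)²/5 - (x - 9)²/45 = 1
Hyperbola, center (9, 4), transverse axis vertical; a² = 5, b² = 45.
c² = a² + b² = 5 + 45 = 50, so c = 5√2.
Foci lie on the vertical axis through the center: (h, k ± c).

(9, 4 - 5√2) and (9, 4 + 5√2)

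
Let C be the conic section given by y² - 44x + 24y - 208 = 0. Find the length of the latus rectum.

Only y is squared. Complete the square in y: (y + 12)² = 44(x + 8).
Vertex (-8, -12); 4p = 44 so p = 11. Opens right.
Latus rectum length = |4p| = 44.

44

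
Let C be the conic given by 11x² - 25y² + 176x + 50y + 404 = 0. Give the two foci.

Rearranging, 11(x² + 16x) -25(y² - 2y) = -404.
11(x + 8)² -25(y - 1)² = -404 + 704 - 25 = 275
Divide by 275: (x + 8)²/25 - (y - 1)²/11 = 1
Hyperbola, center (-8, 1), transverse axis horizontal; a² = 25, b² = 11.
c² = a² + b² = 25 + 11 = 36, so c = 6.
Foci lie on the horizontal axis through the center: (h ± c, k).

(-14, 1) and (-2, 1)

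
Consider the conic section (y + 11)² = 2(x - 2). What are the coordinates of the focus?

Vertex (2, -11); 4p = 2 so p = 1/2. Opens right.
Focus is p units from the vertex along the axis: (h + p, k).

(5/2, -11)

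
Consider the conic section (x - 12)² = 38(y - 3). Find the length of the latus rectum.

38

Vertex (12, 3); 4p = 38 so p = 19/2. Opens up.
Latus rectum length = |4p| = 38.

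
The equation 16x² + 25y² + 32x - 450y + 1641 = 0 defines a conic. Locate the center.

Collect terms: 16(x² + 2x) + 25(y² - 18y) = -1641
Completing the square gives 16(x + 1)² + 25(y - 9)² = -1641 + 16 + 2025 = 400.
Dividing both sides by 400: (x + 1)²/25 + (y - 9)²/16 = 1
Ellipse with center (-1, 9).

(-1, 9)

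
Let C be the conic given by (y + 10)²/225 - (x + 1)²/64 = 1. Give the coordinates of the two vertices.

Center (-1, -10). The positive term is the y-term, so the transverse axis is vertical; a² = 225, b² = 64.
a = 15. Vertices at (h, k ± a).

(-1, -25) and (-1, 5)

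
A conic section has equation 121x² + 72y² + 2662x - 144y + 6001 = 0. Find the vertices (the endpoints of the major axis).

Group the x- and y-terms: 121(x² + 22x) + 72(y² - 2y) = -6001
Completing the square gives 121(x + 11)² + 72(y - 1)² = -6001 + 14641 + 72 = 8712.
Divide by 8712: (x + 11)²/72 + (y - 1)²/121 = 1
Ellipse, center (-11, 1), major axis vertical; a² = 121, b² = 72.
a = 11. Vertices at (h, k ± a).

(-11, -10) and (-11, 12)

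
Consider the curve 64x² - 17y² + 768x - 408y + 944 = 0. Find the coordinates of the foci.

(-6, -21) and (-6, -3)

Group the x- and y-terms: 64(x² + 12x) -17(y² + 24y) = -944
64(x + 6)² -17(y + 12)² = -944 + 2304 - 2448 = -1088
Dividing both sides by -1088: (y + 12)²/64 - (x + 6)²/17 = 1
Hyperbola, center (-6, -12), transverse axis vertical; a² = 64, b² = 17.
c² = a² + b² = 64 + 17 = 81, so c = 9.
Foci lie on the vertical axis through the center: (h, k ± c).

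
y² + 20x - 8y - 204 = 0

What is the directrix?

Only y is squared. Complete the square in y: (y - 4)² = -20(x - 11).
Vertex (11, 4); 4p = -20 so p = -5. Opens left.
Directrix is the vertical line x = h − p = 11 − (-5) = 16.

x = 16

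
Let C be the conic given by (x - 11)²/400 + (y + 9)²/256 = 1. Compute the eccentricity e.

Center (11, -9). The larger denominator 400 sits under the x-term, so the major axis is horizontal; a² = 400, b² = 256.
c² = a² - b² = 144, so c = 12.
e = c/a = 12/20 = 3/5.

e = 3/5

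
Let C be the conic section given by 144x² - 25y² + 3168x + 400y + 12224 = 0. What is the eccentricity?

Group: 144(x² + 22x) -25(y² - 16y) = -12224
Complete the square: 144(x + 11)² -25(y - 8)² = -12224 + 17424 - 1600 = 3600
Divide by 3600: (x + 11)²/25 - (y - 8)²/144 = 1
Hyperbola, center (-11, 8), transverse axis horizontal; a² = 25, b² = 144.
c² = a² + b² = 169, so c = 13.
e = c/a = 13/5.

e = 13/5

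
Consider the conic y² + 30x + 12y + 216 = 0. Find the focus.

Only y is squared. Complete the square in y: (y + 6)² = -30(x + 6).
Vertex (-6, -6); 4p = -30 so p = -15/2. Opens left.
Focus is p units from the vertex along the axis: (h + p, k).

(-27/2, -6)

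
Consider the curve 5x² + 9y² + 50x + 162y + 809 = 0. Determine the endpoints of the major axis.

(-8, -9) and (-2, -9)

Rearranging, 5(x² + 10x) + 9(y² + 18y) = -809.
Complete the square in x and y: 5(x + 5)² + 9(y + 9)² = -809 + 125 + 729 = 45
Divide through by 45 to get (x + 5)²/9 + (y + 9)²/5 = 1.
Ellipse, center (-5, -9), major axis horizontal; a² = 9, b² = 5.
a = 3. Vertices at (h ± a, k).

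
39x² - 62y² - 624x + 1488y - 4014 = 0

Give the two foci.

Group the x- and y-terms: 39(x² - 16x) -62(y² - 24y) = 4014
Complete the square: 39(x - 8)² -62(y - 12)² = 4014 + 2496 - 8928 = -2418
Divide by -2418: (y - 12)²/39 - (x - 8)²/62 = 1
Hyperbola, center (8, 12), transverse axis vertical; a² = 39, b² = 62.
c² = a² + b² = 39 + 62 = 101, so c = √101.
Foci lie on the vertical axis through the center: (h, k ± c).

(8, 12 - √101) and (8, 12 + √101)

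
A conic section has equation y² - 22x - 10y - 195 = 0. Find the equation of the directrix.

x = -31/2

Only y is squared. Complete the square in y: (y - 5)² = 22(x + 10).
Vertex (-10, 5); 4p = 22 so p = 11/2. Opens right.
Directrix is the vertical line x = h − p = -10 − (11/2) = -31/2.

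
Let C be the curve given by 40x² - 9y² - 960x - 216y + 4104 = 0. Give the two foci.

Rearranging, 40(x² - 24x) -9(y² + 24y) = -4104.
Complete the square: 40(x - 12)² -9(y + 12)² = -4104 + 5760 - 1296 = 360
Divide through by 360 to get (x - 12)²/9 - (y + 12)²/40 = 1.
Hyperbola, center (12, -12), transverse axis horizontal; a² = 9, b² = 40.
c² = a² + b² = 9 + 40 = 49, so c = 7.
Foci lie on the horizontal axis through the center: (h ± c, k).

(5, -12) and (19, -12)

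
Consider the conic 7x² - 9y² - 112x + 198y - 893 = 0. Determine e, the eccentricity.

e = 4/3

Group: 7(x² - 16x) -9(y² - 22y) = 893
Complete the square: 7(x - 8)² -9(y - 11)² = 893 + 448 - 1089 = 252
Divide through by 252 to get (x - 8)²/36 - (y - 11)²/28 = 1.
Hyperbola, center (8, 11), transverse axis horizontal; a² = 36, b² = 28.
c² = a² + b² = 64, so c = 8.
e = c/a = 8/6 = 4/3.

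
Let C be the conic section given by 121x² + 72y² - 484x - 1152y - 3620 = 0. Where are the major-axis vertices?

Group the x- and y-terms: 121(x² - 4x) + 72(y² - 16y) = 3620
Completing the square gives 121(x - 2)² + 72(y - 8)² = 3620 + 484 + 4608 = 8712.
Divide by 8712: (x - 2)²/72 + (y - 8)²/121 = 1
Ellipse, center (2, 8), major axis vertical; a² = 121, b² = 72.
a = 11. Vertices at (h, k ± a).

(2, -3) and (2, 19)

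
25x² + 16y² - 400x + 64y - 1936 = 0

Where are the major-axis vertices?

Collect terms: 25(x² - 16x) + 16(y² + 4y) = 1936
Completing the square gives 25(x - 8)² + 16(y + 2)² = 1936 + 1600 + 64 = 3600.
Dividing both sides by 3600: (x - 8)²/144 + (y + 2)²/225 = 1
Ellipse, center (8, -2), major axis vertical; a² = 225, b² = 144.
a = 15. Vertices at (h, k ± a).

(8, -17) and (8, 13)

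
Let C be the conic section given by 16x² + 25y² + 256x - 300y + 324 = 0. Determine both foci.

(-14, 6) and (-2, 6)

16(x² + 16x) + 25(y² - 12y) = -324
Complete the square: 16(x + 8)² + 25(y - 6)² = -324 + 1024 + 900 = 1600
Dividing both sides by 1600: (x + 8)²/100 + (y - 6)²/64 = 1
Ellipse, center (-8, 6), major axis horizontal; a² = 100, b² = 64.
c² = a² - b² = 100 - 64 = 36, so c = 6.
Foci lie on the horizontal axis through the center: (h ± c, k).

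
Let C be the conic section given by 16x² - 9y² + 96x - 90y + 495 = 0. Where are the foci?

(-3, -15) and (-3, 5)

Rearranging, 16(x² + 6x) -9(y² + 10y) = -495.
Complete the square: 16(x + 3)² -9(y + 5)² = -495 + 144 - 225 = -576
Divide through by -576 to get (y + 5)²/64 - (x + 3)²/36 = 1.
Hyperbola, center (-3, -5), transverse axis vertical; a² = 64, b² = 36.
c² = a² + b² = 64 + 36 = 100, so c = 10.
Foci lie on the vertical axis through the center: (h, k ± c).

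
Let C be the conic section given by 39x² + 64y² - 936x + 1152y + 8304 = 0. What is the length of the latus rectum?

39/4

Group: 39(x² - 24x) + 64(y² + 18y) = -8304
Complete the square in x and y: 39(x - 12)² + 64(y + 9)² = -8304 + 5616 + 5184 = 2496
Dividing both sides by 2496: (x - 12)²/64 + (y + 9)²/39 = 1
Ellipse, center (12, -9), major axis horizontal; a² = 64, b² = 39.
Latus rectum length = 2b²/a = 2·39/8 = 39/4.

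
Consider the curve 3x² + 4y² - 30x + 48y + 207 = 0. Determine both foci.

Collect terms: 3(x² - 10x) + 4(y² + 12y) = -207
3(x - 5)² + 4(y + 6)² = -207 + 75 + 144 = 12
Divide through by 12 to get (x - 5)²/4 + (y + 6)²/3 = 1.
Ellipse, center (5, -6), major axis horizontal; a² = 4, b² = 3.
c² = a² - b² = 4 - 3 = 1, so c = 1.
Foci lie on the horizontal axis through the center: (h ± c, k).

(4, -6) and (6, -6)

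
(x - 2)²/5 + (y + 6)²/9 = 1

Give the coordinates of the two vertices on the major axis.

Center (2, -6). The larger denominator 9 sits under the y-term, so the major axis is vertical; a² = 9, b² = 5.
a = 3. Vertices at (h, k ± a).

(2, -9) and (2, -3)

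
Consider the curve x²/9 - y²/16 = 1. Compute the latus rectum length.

Center (0, 0). The positive term is the x-term, so the transverse axis is horizontal; a² = 9, b² = 16.
Latus rectum length = 2b²/a = 2·16/3 = 32/3.

32/3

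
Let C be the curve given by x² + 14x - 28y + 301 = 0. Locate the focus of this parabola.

Only x is squared. Complete the square in x: (x + 7)² = 28(y - 9).
Vertex (-7, 9); 4p = 28 so p = 7. Opens up.
Focus is p units from the vertex along the axis: (h, k + p).

(-7, 16)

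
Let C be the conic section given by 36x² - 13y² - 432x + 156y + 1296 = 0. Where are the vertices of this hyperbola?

(6, 0) and (6, 12)

Group: 36(x² - 12x) -13(y² - 12y) = -1296
Complete the square in x and y: 36(x - 6)² -13(y - 6)² = -1296 + 1296 - 468 = -468
Dividing both sides by -468: (y - 6)²/36 - (x - 6)²/13 = 1
Hyperbola, center (6, 6), transverse axis vertical; a² = 36, b² = 13.
a = 6. Vertices at (h, k ± a).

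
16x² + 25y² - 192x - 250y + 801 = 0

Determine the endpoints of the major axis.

(1, 5) and (11, 5)

Group: 16(x² - 12x) + 25(y² - 10y) = -801
Complete the square: 16(x - 6)² + 25(y - 5)² = -801 + 576 + 625 = 400
Dividing both sides by 400: (x - 6)²/25 + (y - 5)²/16 = 1
Ellipse, center (6, 5), major axis horizontal; a² = 25, b² = 16.
a = 5. Vertices at (h ± a, k).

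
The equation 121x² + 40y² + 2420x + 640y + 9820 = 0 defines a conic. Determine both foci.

(-10, -17) and (-10, 1)

Collect terms: 121(x² + 20x) + 40(y² + 16y) = -9820
121(x + 10)² + 40(y + 8)² = -9820 + 12100 + 2560 = 4840
Dividing both sides by 4840: (x + 10)²/40 + (y + 8)²/121 = 1
Ellipse, center (-10, -8), major axis vertical; a² = 121, b² = 40.
c² = a² - b² = 121 - 40 = 81, so c = 9.
Foci lie on the vertical axis through the center: (h, k ± c).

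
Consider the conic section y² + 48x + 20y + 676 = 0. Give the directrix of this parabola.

Only y is squared. Complete the square in y: (y + 10)² = -48(x + 12).
Vertex (-12, -10); 4p = -48 so p = -12. Opens left.
Directrix is the vertical line x = h − p = -12 − (-12) = 0.

x = 0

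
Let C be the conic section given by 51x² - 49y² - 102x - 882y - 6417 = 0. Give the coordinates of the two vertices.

(-6, -9) and (8, -9)

Rearranging, 51(x² - 2x) -49(y² + 18y) = 6417.
Complete the square in x and y: 51(x - 1)² -49(y + 9)² = 6417 + 51 - 3969 = 2499
Divide through by 2499 to get (x - 1)²/49 - (y + 9)²/51 = 1.
Hyperbola, center (1, -9), transverse axis horizontal; a² = 49, b² = 51.
a = 7. Vertices at (h ± a, k).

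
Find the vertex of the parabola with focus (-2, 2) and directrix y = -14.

The vertex is the midpoint between the focus and the directrix along the axis of symmetry.
Axis is vertical (directrix is horizontal). Vertex y-coordinate = (2 + (-14))/2 = -6; x-coordinate = -2.

(-2, -6)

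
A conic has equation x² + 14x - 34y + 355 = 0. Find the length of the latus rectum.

34

Only x is squared. Complete the square in x: (x + 7)² = 34(y - 9).
Vertex (-7, 9); 4p = 34 so p = 17/2. Opens up.
Latus rectum length = |4p| = 34.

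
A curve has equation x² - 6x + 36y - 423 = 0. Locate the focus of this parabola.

(3, 3)

Only x is squared. Complete the square in x: (x - 3)² = -36(y - 12).
Vertex (3, 12); 4p = -36 so p = -9. Opens down.
Focus is p units from the vertex along the axis: (h, k + p).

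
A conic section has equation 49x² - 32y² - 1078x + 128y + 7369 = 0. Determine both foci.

(11, -7) and (11, 11)

Group the x- and y-terms: 49(x² - 22x) -32(y² - 4y) = -7369
Completing the square gives 49(x - 11)² -32(y - 2)² = -7369 + 5929 - 128 = -1568.
Dividing both sides by -1568: (y - 2)²/49 - (x - 11)²/32 = 1
Hyperbola, center (11, 2), transverse axis vertical; a² = 49, b² = 32.
c² = a² + b² = 49 + 32 = 81, so c = 9.
Foci lie on the vertical axis through the center: (h, k ± c).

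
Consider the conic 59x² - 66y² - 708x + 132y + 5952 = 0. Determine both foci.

Group the x- and y-terms: 59(x² - 12x) -66(y² - 2y) = -5952
Complete the square: 59(x - 6)² -66(y - 1)² = -5952 + 2124 - 66 = -3894
Divide through by -3894 to get (y - 1)²/59 - (x - 6)²/66 = 1.
Hyperbola, center (6, 1), transverse axis vertical; a² = 59, b² = 66.
c² = a² + b² = 59 + 66 = 125, so c = 5√5.
Foci lie on the vertical axis through the center: (h, k ± c).

(6, 1 - 5√5) and (6, 1 + 5√5)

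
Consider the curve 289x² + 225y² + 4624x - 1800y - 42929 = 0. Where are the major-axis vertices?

(-8, -13) and (-8, 21)

Group: 289(x² + 16x) + 225(y² - 8y) = 42929
Complete the square: 289(x + 8)² + 225(y - 4)² = 42929 + 18496 + 3600 = 65025
Dividing both sides by 65025: (x + 8)²/225 + (y - 4)²/289 = 1
Ellipse, center (-8, 4), major axis vertical; a² = 289, b² = 225.
a = 17. Vertices at (h, k ± a).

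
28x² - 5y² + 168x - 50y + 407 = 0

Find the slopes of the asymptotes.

Group: 28(x² + 6x) -5(y² + 10y) = -407
Complete the square: 28(x + 3)² -5(y + 5)² = -407 + 252 - 125 = -280
Dividing both sides by -280: (y + 5)²/56 - (x + 3)²/10 = 1
Hyperbola, center (-3, -5), transverse axis vertical; a² = 56, b² = 10.
For a vertical hyperbola the asymptotes have slope ±a/b.
Here that is ±2√14/√10 = ±2√35/5.

2√35/5 and -2√35/5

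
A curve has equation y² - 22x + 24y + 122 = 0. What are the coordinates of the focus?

(9/2, -12)

Only y is squared. Complete the square in y: (y + 12)² = 22(x + 1).
Vertex (-1, -12); 4p = 22 so p = 11/2. Opens right.
Focus is p units from the vertex along the axis: (h + p, k).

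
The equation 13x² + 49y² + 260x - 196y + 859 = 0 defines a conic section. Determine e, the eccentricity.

e = 6/7

Collect terms: 13(x² + 20x) + 49(y² - 4y) = -859
Completing the square gives 13(x + 10)² + 49(y - 2)² = -859 + 1300 + 196 = 637.
Divide through by 637 to get (x + 10)²/49 + (y - 2)²/13 = 1.
Ellipse, center (-10, 2), major axis horizontal; a² = 49, b² = 13.
c² = a² - b² = 36, so c = 6.
e = c/a = 6/7.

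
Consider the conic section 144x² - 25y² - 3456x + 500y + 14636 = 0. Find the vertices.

(7, 10) and (17, 10)

Collect terms: 144(x² - 24x) -25(y² - 20y) = -14636
Complete the square in x and y: 144(x - 12)² -25(y - 10)² = -14636 + 20736 - 2500 = 3600
Dividing both sides by 3600: (x - 12)²/25 - (y - 10)²/144 = 1
Hyperbola, center (12, 10), transverse axis horizontal; a² = 25, b² = 144.
a = 5. Vertices at (h ± a, k).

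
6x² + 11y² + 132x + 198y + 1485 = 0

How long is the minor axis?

6(x² + 22x) + 11(y² + 18y) = -1485
Complete the square: 6(x + 11)² + 11(y + 9)² = -1485 + 726 + 891 = 132
Divide through by 132 to get (x + 11)²/22 + (y + 9)²/12 = 1.
Ellipse, center (-11, -9), major axis horizontal; a² = 22, b² = 12.
b² = 12 so b = 2√3; the minor axis has length 2b = 4√3.

4√3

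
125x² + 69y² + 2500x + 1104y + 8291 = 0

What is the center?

Group the x- and y-terms: 125(x² + 20x) + 69(y² + 16y) = -8291
Complete the square: 125(x + 10)² + 69(y + 8)² = -8291 + 12500 + 4416 = 8625
Divide by 8625: (x + 10)²/69 + (y + 8)²/125 = 1
Ellipse with center (-10, -8).

(-10, -8)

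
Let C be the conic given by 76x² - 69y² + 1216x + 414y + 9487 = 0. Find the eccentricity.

e = √2755/38

Collect terms: 76(x² + 16x) -69(y² - 6y) = -9487
Complete the square: 76(x + 8)² -69(y - 3)² = -9487 + 4864 - 621 = -5244
Divide by -5244: (y - 3)²/76 - (x + 8)²/69 = 1
Hyperbola, center (-8, 3), transverse axis vertical; a² = 76, b² = 69.
c² = a² + b² = 145, so c = √145.
e = c/a = √145/2√19 = √2755/38.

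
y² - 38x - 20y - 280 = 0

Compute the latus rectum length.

Only y is squared. Complete the square in y: (y - 10)² = 38(x + 10).
Vertex (-10, 10); 4p = 38 so p = 19/2. Opens right.
Latus rectum length = |4p| = 38.

38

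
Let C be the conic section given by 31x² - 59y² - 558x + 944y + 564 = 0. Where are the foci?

Group the x- and y-terms: 31(x² - 18x) -59(y² - 16y) = -564
Complete the square: 31(x - 9)² -59(y - 8)² = -564 + 2511 - 3776 = -1829
Dividing both sides by -1829: (y - 8)²/31 - (x - 9)²/59 = 1
Hyperbola, center (9, 8), transverse axis vertical; a² = 31, b² = 59.
c² = a² + b² = 31 + 59 = 90, so c = 3√10.
Foci lie on the vertical axis through the center: (h, k ± c).

(9, 8 - 3√10) and (9, 8 + 3√10)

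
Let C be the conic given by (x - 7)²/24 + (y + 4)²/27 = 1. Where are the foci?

(7, -4 - √3) and (7, -4 + √3)

Center (7, -4). The larger denominator 27 sits under the y-term, so the major axis is vertical; a² = 27, b² = 24.
c² = a² - b² = 27 - 24 = 3, so c = √3.
Foci lie on the vertical axis through the center: (h, k ± c).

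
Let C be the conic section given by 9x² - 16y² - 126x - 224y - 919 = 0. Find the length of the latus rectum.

Group: 9(x² - 14x) -16(y² + 14y) = 919
Complete the square in x and y: 9(x - 7)² -16(y + 7)² = 919 + 441 - 784 = 576
Divide by 576: (x - 7)²/64 - (y + 7)²/36 = 1
Hyperbola, center (7, -7), transverse axis horizontal; a² = 64, b² = 36.
Latus rectum length = 2b²/a = 2·36/8 = 9.

9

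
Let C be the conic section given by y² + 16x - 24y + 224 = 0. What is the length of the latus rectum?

16

Only y is squared. Complete the square in y: (y - 12)² = -16(x + 5).
Vertex (-5, 12); 4p = -16 so p = -4. Opens left.
Latus rectum length = |4p| = 16.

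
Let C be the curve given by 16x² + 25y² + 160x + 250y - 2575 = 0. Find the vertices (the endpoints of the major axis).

(-20, -5) and (10, -5)

16(x² + 10x) + 25(y² + 10y) = 2575
Completing the square gives 16(x + 5)² + 25(y + 5)² = 2575 + 400 + 625 = 3600.
Dividing both sides by 3600: (x + 5)²/225 + (y + 5)²/144 = 1
Ellipse, center (-5, -5), major axis horizontal; a² = 225, b² = 144.
a = 15. Vertices at (h ± a, k).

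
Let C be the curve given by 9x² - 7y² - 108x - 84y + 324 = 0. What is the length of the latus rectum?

Group: 9(x² - 12x) -7(y² + 12y) = -324
Complete the square in x and y: 9(x - 6)² -7(y + 6)² = -324 + 324 - 252 = -252
Divide by -252: (y + 6)²/36 - (x - 6)²/28 = 1
Hyperbola, center (6, -6), transverse axis vertical; a² = 36, b² = 28.
Latus rectum length = 2b²/a = 2·28/6 = 28/3.

28/3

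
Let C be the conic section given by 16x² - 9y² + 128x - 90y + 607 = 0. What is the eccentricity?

16(x² + 8x) -9(y² + 10y) = -607
Completing the square gives 16(x + 4)² -9(y + 5)² = -607 + 256 - 225 = -576.
Divide by -576: (y + 5)²/64 - (x + 4)²/36 = 1
Hyperbola, center (-4, -5), transverse axis vertical; a² = 64, b² = 36.
c² = a² + b² = 100, so c = 10.
e = c/a = 10/8 = 5/4.

e = 5/4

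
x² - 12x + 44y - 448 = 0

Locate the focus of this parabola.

Only x is squared. Complete the square in x: (x - 6)² = -44(y - 11).
Vertex (6, 11); 4p = -44 so p = -11. Opens down.
Focus is p units from the vertex along the axis: (h, k + p).

(6, 0)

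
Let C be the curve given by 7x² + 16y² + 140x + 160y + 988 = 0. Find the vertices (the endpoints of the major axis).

(-14, -5) and (-6, -5)

Rearranging, 7(x² + 20x) + 16(y² + 10y) = -988.
Completing the square gives 7(x + 10)² + 16(y + 5)² = -988 + 700 + 400 = 112.
Divide through by 112 to get (x + 10)²/16 + (y + 5)²/7 = 1.
Ellipse, center (-10, -5), major axis horizontal; a² = 16, b² = 7.
a = 4. Vertices at (h ± a, k).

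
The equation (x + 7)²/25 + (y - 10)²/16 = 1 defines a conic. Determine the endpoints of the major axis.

Center (-7, 10). The larger denominator 25 sits under the x-term, so the major axis is horizontal; a² = 25, b² = 16.
a = 5. Vertices at (h ± a, k).

(-12, 10) and (-2, 10)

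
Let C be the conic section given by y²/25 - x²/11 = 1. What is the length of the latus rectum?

22/5

Center (0, 0). The positive term is the y-term, so the transverse axis is vertical; a² = 25, b² = 11.
Latus rectum length = 2b²/a = 2·11/5 = 22/5.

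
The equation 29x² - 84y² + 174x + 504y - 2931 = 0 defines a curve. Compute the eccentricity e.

e = √2373/42

29(x² + 6x) -84(y² - 6y) = 2931
Complete the square: 29(x + 3)² -84(y - 3)² = 2931 + 261 - 756 = 2436
Dividing both sides by 2436: (x + 3)²/84 - (y - 3)²/29 = 1
Hyperbola, center (-3, 3), transverse axis horizontal; a² = 84, b² = 29.
c² = a² + b² = 113, so c = √113.
e = c/a = √113/2√21 = √2373/42.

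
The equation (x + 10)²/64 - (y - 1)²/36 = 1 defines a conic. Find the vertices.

Center (-10, 1). The positive term is the x-term, so the transverse axis is horizontal; a² = 64, b² = 36.
a = 8. Vertices at (h ± a, k).

(-18, 1) and (-2, 1)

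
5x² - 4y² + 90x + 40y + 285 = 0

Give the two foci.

Group the x- and y-terms: 5(x² + 18x) -4(y² - 10y) = -285
Completing the square gives 5(x + 9)² -4(y - 5)² = -285 + 405 - 100 = 20.
Divide through by 20 to get (x + 9)²/4 - (y - 5)²/5 = 1.
Hyperbola, center (-9, 5), transverse axis horizontal; a² = 4, b² = 5.
c² = a² + b² = 4 + 5 = 9, so c = 3.
Foci lie on the horizontal axis through the center: (h ± c, k).

(-12, 5) and (-6, 5)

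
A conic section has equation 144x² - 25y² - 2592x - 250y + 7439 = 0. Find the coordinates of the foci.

(-4, -5) and (22, -5)

Collect terms: 144(x² - 18x) -25(y² + 10y) = -7439
Completing the square gives 144(x - 9)² -25(y + 5)² = -7439 + 11664 - 625 = 3600.
Divide through by 3600 to get (x - 9)²/25 - (y + 5)²/144 = 1.
Hyperbola, center (9, -5), transverse axis horizontal; a² = 25, b² = 144.
c² = a² + b² = 25 + 144 = 169, so c = 13.
Foci lie on the horizontal axis through the center: (h ± c, k).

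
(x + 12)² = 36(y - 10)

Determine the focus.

(-12, 19)

Vertex (-12, 10); 4p = 36 so p = 9. Opens up.
Focus is p units from the vertex along the axis: (h, k + p).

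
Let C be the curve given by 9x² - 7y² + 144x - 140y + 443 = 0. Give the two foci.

(-8, -22) and (-8, 2)

Group the x- and y-terms: 9(x² + 16x) -7(y² + 20y) = -443
9(x + 8)² -7(y + 10)² = -443 + 576 - 700 = -567
Divide by -567: (y + 10)²/81 - (x + 8)²/63 = 1
Hyperbola, center (-8, -10), transverse axis vertical; a² = 81, b² = 63.
c² = a² + b² = 81 + 63 = 144, so c = 12.
Foci lie on the vertical axis through the center: (h, k ± c).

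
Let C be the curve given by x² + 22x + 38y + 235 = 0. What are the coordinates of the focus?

(-11, -25/2)

Only x is squared. Complete the square in x: (x + 11)² = -38(y + 3).
Vertex (-11, -3); 4p = -38 so p = -19/2. Opens down.
Focus is p units from the vertex along the axis: (h, k + p).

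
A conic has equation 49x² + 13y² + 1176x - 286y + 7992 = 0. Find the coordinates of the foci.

Rearranging, 49(x² + 24x) + 13(y² - 22y) = -7992.
Completing the square gives 49(x + 12)² + 13(y - 11)² = -7992 + 7056 + 1573 = 637.
Divide through by 637 to get (x + 12)²/13 + (y - 11)²/49 = 1.
Ellipse, center (-12, 11), major axis vertical; a² = 49, b² = 13.
c² = a² - b² = 49 - 13 = 36, so c = 6.
Foci lie on the vertical axis through the center: (h, k ± c).

(-12, 5) and (-12, 17)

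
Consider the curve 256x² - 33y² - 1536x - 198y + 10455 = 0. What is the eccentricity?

Collect terms: 256(x² - 6x) -33(y² + 6y) = -10455
Complete the square in x and y: 256(x - 3)² -33(y + 3)² = -10455 + 2304 - 297 = -8448
Divide through by -8448 to get (y + 3)²/256 - (x - 3)²/33 = 1.
Hyperbola, center (3, -3), transverse axis vertical; a² = 256, b² = 33.
c² = a² + b² = 289, so c = 17.
e = c/a = 17/16.

e = 17/16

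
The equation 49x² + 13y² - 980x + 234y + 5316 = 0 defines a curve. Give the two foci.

49(x² - 20x) + 13(y² + 18y) = -5316
Complete the square: 49(x - 10)² + 13(y + 9)² = -5316 + 4900 + 1053 = 637
Dividing both sides by 637: (x - 10)²/13 + (y + 9)²/49 = 1
Ellipse, center (10, -9), major axis vertical; a² = 49, b² = 13.
c² = a² - b² = 49 - 13 = 36, so c = 6.
Foci lie on the vertical axis through the center: (h, k ± c).

(10, -15) and (10, -3)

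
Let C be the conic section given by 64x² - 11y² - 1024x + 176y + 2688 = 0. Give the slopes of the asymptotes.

Group the x- and y-terms: 64(x² - 16x) -11(y² - 16y) = -2688
Complete the square in x and y: 64(x - 8)² -11(y - 8)² = -2688 + 4096 - 704 = 704
Dividing both sides by 704: (x - 8)²/11 - (y - 8)²/64 = 1
Hyperbola, center (8, 8), transverse axis horizontal; a² = 11, b² = 64.
For a horizontal hyperbola the asymptotes have slope ±b/a.
Here that is ±8/√11 = ±8√11/11.

8√11/11 and -8√11/11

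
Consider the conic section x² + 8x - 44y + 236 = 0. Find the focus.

(-4, 16)

Only x is squared. Complete the square in x: (x + 4)² = 44(y - 5).
Vertex (-4, 5); 4p = 44 so p = 11. Opens up.
Focus is p units from the vertex along the axis: (h, k + p).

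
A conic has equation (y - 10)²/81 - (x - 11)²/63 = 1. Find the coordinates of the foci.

Center (11, 10). The positive term is the y-term, so the transverse axis is vertical; a² = 81, b² = 63.
c² = a² + b² = 81 + 63 = 144, so c = 12.
Foci lie on the vertical axis through the center: (h, k ± c).

(11, -2) and (11, 22)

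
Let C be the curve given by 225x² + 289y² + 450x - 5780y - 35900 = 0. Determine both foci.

(-9, 10) and (7, 10)

225(x² + 2x) + 289(y² - 20y) = 35900
225(x + 1)² + 289(y - 10)² = 35900 + 225 + 28900 = 65025
Divide through by 65025 to get (x + 1)²/289 + (y - 10)²/225 = 1.
Ellipse, center (-1, 10), major axis horizontal; a² = 289, b² = 225.
c² = a² - b² = 289 - 225 = 64, so c = 8.
Foci lie on the horizontal axis through the center: (h ± c, k).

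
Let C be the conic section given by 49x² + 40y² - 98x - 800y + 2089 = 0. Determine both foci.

Group: 49(x² - 2x) + 40(y² - 20y) = -2089
49(x - 1)² + 40(y - 10)² = -2089 + 49 + 4000 = 1960
Divide through by 1960 to get (x - 1)²/40 + (y - 10)²/49 = 1.
Ellipse, center (1, 10), major axis vertical; a² = 49, b² = 40.
c² = a² - b² = 49 - 40 = 9, so c = 3.
Foci lie on the vertical axis through the center: (h, k ± c).

(1, 7) and (1, 13)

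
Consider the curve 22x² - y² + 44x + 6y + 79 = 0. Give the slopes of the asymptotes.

√22 and -√22

Rearranging, 22(x² + 2x) -(y² - 6y) = -79.
Complete the square: 22(x + 1)² -(y - 3)² = -79 + 22 - 9 = -66
Dividing both sides by -66: (y - 3)²/66 - (x + 1)²/3 = 1
Hyperbola, center (-1, 3), transverse axis vertical; a² = 66, b² = 3.
For a vertical hyperbola the asymptotes have slope ±a/b.
Here that is ±√66/√3 = ±√22.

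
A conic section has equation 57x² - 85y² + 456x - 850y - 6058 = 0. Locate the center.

57(x² + 8x) -85(y² + 10y) = 6058
Complete the square: 57(x + 4)² -85(y + 5)² = 6058 + 912 - 2125 = 4845
Divide by 4845: (x + 4)²/85 - (y + 5)²/57 = 1
Hyperbola with center (-4, -5).

(-4, -5)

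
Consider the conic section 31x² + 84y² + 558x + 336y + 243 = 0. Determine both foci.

(-9 - √53, -2) and (-9 + √53, -2)

31(x² + 18x) + 84(y² + 4y) = -243
Complete the square in x and y: 31(x + 9)² + 84(y + 2)² = -243 + 2511 + 336 = 2604
Dividing both sides by 2604: (x + 9)²/84 + (y + 2)²/31 = 1
Ellipse, center (-9, -2), major axis horizontal; a² = 84, b² = 31.
c² = a² - b² = 84 - 31 = 53, so c = √53.
Foci lie on the horizontal axis through the center: (h ± c, k).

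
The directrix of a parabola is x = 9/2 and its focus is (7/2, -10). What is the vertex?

The vertex is the midpoint between the focus and the directrix along the axis of symmetry.
Axis is horizontal (directrix is vertical). Vertex x-coordinate = (7/2 + 9/2)/2 = 4; y-coordinate = -10.

(4, -10)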